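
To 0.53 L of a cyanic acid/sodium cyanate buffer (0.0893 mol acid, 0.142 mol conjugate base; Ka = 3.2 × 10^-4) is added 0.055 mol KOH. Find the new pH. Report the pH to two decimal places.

After neutralization: n(HOCN) = 0.0343 mol, n(OCN-) = 0.197 mol.
pKa = −log(3.2 × 10^-4) = 3.495
pH = pKa + log(n_OCN-/n_HOCN) = 3.495 + log(0.197/0.0343) = 3.495 + (+0.759)

pH = 4.25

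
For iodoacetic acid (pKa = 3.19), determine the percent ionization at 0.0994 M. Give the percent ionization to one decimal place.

ICH2COOH ⇌ ICH2COO- + H+; let x = [H+] at equilibrium.
Ka = 10^(−3.19) = 6.46 × 10^-4
Ka = x²/(C₀ − x); solving the quadratic gives x = 7.70 × 10^-3 M.
% ionization = x/C₀ × 100% = 7.70 × 10^-3/0.0994 × 100% = 7.7%

7.7%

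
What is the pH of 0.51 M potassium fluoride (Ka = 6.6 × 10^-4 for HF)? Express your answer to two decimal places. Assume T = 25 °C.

pH = 8.44

F- is the conjugate base of the weak acid HF.
Kb = Kw/Ka = 1.0×10^-14 / 6.6 × 10^-4 = 1.52 × 10^-11
Let x = [OH-] at equilibrium. Kb = x²/(0.51 − x).
Neglecting x in the denominator: x = √(1.52 × 10^-11 × 0.51) = 2.78 × 10^-6 M
pOH = −log(2.78 × 10^-6) = 5.56; pH = 14.00 − 5.56 = 8.44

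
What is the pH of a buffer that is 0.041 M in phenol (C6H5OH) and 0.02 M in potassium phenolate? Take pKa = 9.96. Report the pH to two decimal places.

pH = 9.65

pH = pKa + log([A⁻]/[HA]) = 9.96 + log(0.02/0.041)
pH = 9.96 + (-0.312) = 9.65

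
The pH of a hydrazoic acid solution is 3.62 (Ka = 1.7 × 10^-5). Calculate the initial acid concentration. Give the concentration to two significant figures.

C₀ = 3.6 × 10^-3 M

[H+] = 10^(-3.62) = 2.40 × 10^-4 M = x
Ka = x²/(C₀ − x) ⇒ C₀ = x + x²/Ka
C₀ = 2.40 × 10^-4 + (2.40 × 10^-4)²/(1.7 × 10^-5) = 3.63 × 10^-3 M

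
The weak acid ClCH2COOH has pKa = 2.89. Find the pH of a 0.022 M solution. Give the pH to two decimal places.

ClCH2COOH ⇌ ClCH2COO- + H+
Ka = 10^(−2.89) = 1.29 × 10^-3
Ka = [H+]²/(0.022 − [H+]) = 1.29 × 10^-3
Here C₀/Ka ≈ 17.1, so the small-[H+] approximation fails. Use the quadratic:
[H+] = [−0.00129 + √(0.00129² + 0.000114)]/2 = 4.72 × 10^-3 M
pH = −log[H+] = −log(4.72 × 10^-3) = 2.33

pH = 2.33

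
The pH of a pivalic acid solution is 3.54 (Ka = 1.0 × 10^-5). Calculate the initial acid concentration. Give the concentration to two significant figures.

C₀ = 8.6 × 10^-3 M

[H+] = 10^(-3.54) = 2.88 × 10^-4 M = x
Ka = x²/(C₀ − x) ⇒ C₀ = x + x²/Ka
C₀ = 2.88 × 10^-4 + (2.88 × 10^-4)²/(1.0 × 10^-5) = 8.58 × 10^-3 M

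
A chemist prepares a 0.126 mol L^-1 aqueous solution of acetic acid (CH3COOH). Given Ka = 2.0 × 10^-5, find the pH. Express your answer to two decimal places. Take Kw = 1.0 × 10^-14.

CH3COOH ⇌ CH3COO- + H+
From the ICE table, Ka = [H+]²/(0.126 − [H+]) = 2.0 × 10^-5.
Since Ka ≪ C₀, [H+] ≈ √(Ka·C₀) = 1.59 × 10^-3 M.
pH = −log[H+] = −log(1.59 × 10^-3) = 2.80

pH = 2.80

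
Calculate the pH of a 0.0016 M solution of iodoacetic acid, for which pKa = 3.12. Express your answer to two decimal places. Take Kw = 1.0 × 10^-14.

ICH2COOH ⇌ ICH2COO- + H+
Ka = 10^(−3.12) = 7.59 × 10^-4
Ka = [H+]²/(0.0016 − [H+]) = 7.59 × 10^-4
The 5% rule fails; solving [H+]² + Ka·[H+] − Ka·C₀ = 0 exactly:
[H+] = (−Ka + √(Ka² + 4·Ka·C₀))/2 = 7.86 × 10^-4 M
pH = −log[H+] = −log(7.86 × 10^-4) = 3.10

pH = 3.10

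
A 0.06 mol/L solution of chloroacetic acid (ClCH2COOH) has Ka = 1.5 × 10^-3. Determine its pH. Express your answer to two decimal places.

pH = 2.06

ClCH2COOH ⇌ ClCH2COO- + H+
Let x = [H+] at equilibrium. Ka = x²/(0.06 − x).
x is not negligible relative to C₀; solve x² + 0.0015·x − 9e-05 = 0.
x = (−Ka + √(Ka² + 4·Ka·C₀))/2 = 8.77 × 10^-3 M
pH = −log[H+] = −log(8.77 × 10^-3) = 2.06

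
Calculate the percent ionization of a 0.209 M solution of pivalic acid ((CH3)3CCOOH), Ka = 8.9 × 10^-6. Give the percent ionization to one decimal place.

(CH3)3CCOOH ⇌ (CH3)3CCOO- + H+; let x = [H+] at equilibrium.
x ≈ √(Ka·C₀) = √(8.9 × 10^-6 × 0.209) = 1.36 × 10^-3 M
% ionization = x/C₀ × 100% = 1.36 × 10^-3/0.209 × 100% = 0.7%

0.7%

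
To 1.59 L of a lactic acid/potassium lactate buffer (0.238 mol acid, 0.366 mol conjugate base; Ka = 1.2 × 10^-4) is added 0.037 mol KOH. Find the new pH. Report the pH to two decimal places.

pH = 4.22

OH- converts CH3CH(OH)COOH to CH3CH(OH)COO-: CH3CH(OH)COOH → 0.201 mol, CH3CH(OH)COO- → 0.403 mol.
pKa = −log(1.2 × 10^-4) = 3.921
pH = pKa + log(n_CH3CH(OH)COO-/n_CH3CH(OH)COOH) = 3.921 + log(0.403/0.201) = 3.921 + (+0.302)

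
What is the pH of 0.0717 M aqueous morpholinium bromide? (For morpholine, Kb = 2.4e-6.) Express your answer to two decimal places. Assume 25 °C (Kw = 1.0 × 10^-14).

C4H8ONH2+ is the conjugate acid of the weak base C4H8ONH.
Ka = Kw/Kb = 1.0×10^-14 / 2.4 × 10^-6 = 4.17 × 10^-9
Ka = x²/(0.0717 − x) = 4.17 × 10^-9
Neglecting x in the denominator: x = √(4.17 × 10^-9 × 0.0717) = 1.73 × 10^-5 M
pH = −log(1.73 × 10^-5) = 4.76

pH = 4.76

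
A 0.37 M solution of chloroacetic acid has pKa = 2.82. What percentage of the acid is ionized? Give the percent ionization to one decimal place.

ClCH2COOH ⇌ ClCH2COO- + H+; let x = [H+] at equilibrium.
Ka = 10^(−2.82) = 1.51 × 10^-3
Solve x² + 0.00151x − 0.000559 = 0 → x = 2.29 × 10^-2 M
Fraction ionized = 2.29 × 10^-2 / 0.37 = 0.0619 → 6.2%

6.2%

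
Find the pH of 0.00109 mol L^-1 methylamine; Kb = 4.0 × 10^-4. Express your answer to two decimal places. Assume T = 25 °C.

CH3NH2 + H2O ⇌ CH3NH3+ + OH-
Let x = [OH-] at equilibrium. Kb = x²/(0.00109 − x).
The 5% rule fails; solving x² + Kb·x − Kb·C₀ = 0 exactly:
x = [−0.0004 + √(0.0004² + 1.74e-06)]/2 = 4.90 × 10^-4 M
pOH = 3.31, so pH = 14.00 − pOH = 10.69

pH = 10.69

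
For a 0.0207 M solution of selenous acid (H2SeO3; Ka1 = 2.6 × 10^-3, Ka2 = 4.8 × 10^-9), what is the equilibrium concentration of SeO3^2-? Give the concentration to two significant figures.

First ionization gives [H+] ≈ [HSeO3-] = 6.15 × 10^-3 M.
Second step: Ka2 = [H+][SeO3^2-]/[HSeO3-] ≈ [SeO3^2-] (since [H+] ≈ [HSeO3-]).
So [SeO3^2-] ≈ Ka2.

4.8 × 10^-9 M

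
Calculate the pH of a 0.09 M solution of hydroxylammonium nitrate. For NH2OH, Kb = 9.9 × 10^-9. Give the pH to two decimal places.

NH3OH+ is the conjugate acid of the weak base NH2OH.
Ka = Kw/Kb = 1.0×10^-14 / 9.9 × 10^-9 = 1.01 × 10^-6
Let x = [H+] at equilibrium. Ka = x²/(0.09 − x).
Assume x ≪ 0.09: x ≈ √(1.01 × 10^-6 × 0.09) = 3.01 × 10^-4 M
(x/C₀ = 0.33% < 5%, so the approximation holds.)
pH = −log(3.01 × 10^-4) = 3.52

pH = 3.52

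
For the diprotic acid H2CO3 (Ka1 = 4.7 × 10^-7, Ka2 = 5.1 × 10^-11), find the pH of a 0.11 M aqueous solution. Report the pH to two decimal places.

Ka1 ≫ Ka2, so treat the first dissociation as the only significant source of H+.
Ka1 = x²/(0.11 − x) = 4.7 × 10^-7
x ≈ √(4.7 × 10^-7 × 0.11) = 2.27 × 10^-4 M
pH = −log(2.27 × 10^-4) = 3.64

pH = 3.64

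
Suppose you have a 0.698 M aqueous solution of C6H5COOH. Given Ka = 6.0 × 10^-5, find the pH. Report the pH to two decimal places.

pH = 2.19

C6H5COOH ⇌ C6H5COO- + H+
Ka = [H+]²/(0.698 − [H+]) = 6.0 × 10^-5
Neglecting [H+] in the denominator: [H+] = √(6.0 × 10^-5 × 0.698) = 6.47 × 10^-3 M
pH = −log(6.47 × 10^-3) = 2.19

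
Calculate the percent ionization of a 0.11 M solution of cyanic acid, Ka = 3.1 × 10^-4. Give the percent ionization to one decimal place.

HOCN ⇌ OCN- + H+; let x = [H+] at equilibrium.
Solve x² + 0.00031x − 3.41e-05 = 0 → x = 5.69 × 10^-3 M
Fraction ionized = 5.69 × 10^-3 / 0.11 = 0.0517 → 5.2%

5.2%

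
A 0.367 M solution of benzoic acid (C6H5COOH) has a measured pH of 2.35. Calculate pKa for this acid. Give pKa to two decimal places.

pKa = 4.26

[H+] = 10^(-2.35) = 4.47 × 10^-3 M
At equilibrium [HA] = 0.367 − 4.47 × 10^-3 = 3.63 × 10^-1 M
Ka = [H+][A-]/[HA] = (4.47 × 10^-3)² / 3.63 × 10^-1 = 5.50 × 10^-5
pKa = -log(5.50 × 10^-5) = 4.26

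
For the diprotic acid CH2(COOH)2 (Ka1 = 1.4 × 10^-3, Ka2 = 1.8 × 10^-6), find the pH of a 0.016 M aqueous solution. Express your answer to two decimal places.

pH = 2.39

Ka1 ≫ Ka2, so treat the first dissociation as the only significant source of H+.
Ka1 = x²/(0.016 − x) = 1.4 × 10^-3
Solving the quadratic: x = (−Ka1 + √(Ka1² + 4·Ka1·C₀))/2 = 4.08 × 10^-3 M
pH = −log(4.08 × 10^-3) = 2.39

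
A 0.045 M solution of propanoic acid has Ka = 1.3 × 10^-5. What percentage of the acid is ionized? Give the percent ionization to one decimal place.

1.7%

CH3CH2COOH ⇌ CH3CH2COO- + H+; let x = [H+] at equilibrium.
x ≈ √(Ka·C₀) = √(1.3 × 10^-5 × 0.045) = 7.65 × 10^-4 M
Fraction ionized = 7.65 × 10^-4 / 0.045 = 0.0170 → 1.7%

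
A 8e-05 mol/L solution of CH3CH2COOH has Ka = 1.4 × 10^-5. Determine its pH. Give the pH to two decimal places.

pH = 4.57

CH3CH2COOH ⇌ CH3CH2COO- + H+
Let x = [H+] at equilibrium. Ka = x²/(8e-05 − x).
x is not negligible relative to C₀; solve x² + 1.4e-05·x − 1.12e-09 = 0.
x = (−Ka + √(Ka² + 4·Ka·C₀))/2 = 2.72 × 10^-5 M
pH = −log[H+] = −log(2.72 × 10^-5) = 4.57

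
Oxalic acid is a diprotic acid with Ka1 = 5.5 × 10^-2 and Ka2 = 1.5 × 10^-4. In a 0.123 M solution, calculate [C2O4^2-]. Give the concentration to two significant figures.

1.5 × 10^-4 M

First ionization gives [H+] ≈ [HC2O4-] = 5.92 × 10^-2 M.
Second step: Ka2 = [H+][C2O4^2-]/[HC2O4-] ≈ [C2O4^2-] (since [H+] ≈ [HC2O4-]).
So [C2O4^2-] ≈ Ka2.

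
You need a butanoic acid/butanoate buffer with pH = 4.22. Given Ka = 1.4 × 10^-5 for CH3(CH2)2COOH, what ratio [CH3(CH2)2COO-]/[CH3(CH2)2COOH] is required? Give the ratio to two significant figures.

pKa = -log(1.4 × 10^-5) = 4.854
pH = pKa + log(r) ⇒ log(r) = 4.22 − 4.854 = -0.634
r = [CH3(CH2)2COO-]/[CH3(CH2)2COOH] = 10^(-0.634) = 0.232

ratio = 0.23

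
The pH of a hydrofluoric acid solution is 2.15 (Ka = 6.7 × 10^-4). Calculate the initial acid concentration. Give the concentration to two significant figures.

[H+] = 10^(-2.15) = 7.08 × 10^-3 M = x
Ka = x²/(C₀ − x) ⇒ C₀ = x + x²/Ka
C₀ = 7.08 × 10^-3 + (7.08 × 10^-3)²/(6.7 × 10^-4) = 8.19 × 10^-2 M

C₀ = 8.2 × 10^-2 M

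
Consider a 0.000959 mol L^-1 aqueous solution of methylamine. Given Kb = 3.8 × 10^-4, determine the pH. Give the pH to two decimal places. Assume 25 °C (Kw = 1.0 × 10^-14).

pH = 10.65

CH3NH2 + H2O ⇌ CH3NH3+ + OH-
From the ICE table, Kb = x²/(0.000959 − x) = 3.8 × 10^-4.
x is not negligible relative to C₀; solve x² + 0.00038·x − 3.64e-07 = 0.
x = [−0.00038 + √(0.00038² + 1.46e-06)]/2 = 4.43 × 10^-4 M
pOH = 3.35, so pH = 14.00 − pOH = 10.65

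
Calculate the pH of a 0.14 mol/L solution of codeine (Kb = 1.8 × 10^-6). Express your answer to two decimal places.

pH = 10.70

C18H21NO3 + H2O ⇌ C18H22NO3+ + OH-
Kb = [OH-]²/(0.14 − [OH-]) = 1.8 × 10^-6
Assume [OH-] ≪ 0.14: [OH-] ≈ √(1.8 × 10^-6 × 0.14) = 5.02 × 10^-4 M
([OH-]/C₀ = 0.36% < 5%, so the approximation holds.)
pOH = 3.30, so pH = 14.00 − pOH = 10.70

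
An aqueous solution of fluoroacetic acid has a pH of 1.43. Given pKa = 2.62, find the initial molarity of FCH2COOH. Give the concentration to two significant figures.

C₀ = 6.1 × 10^-1 M

[H+] = 10^(-1.43) = 3.72 × 10^-2 M = x
Ka = 10^(−2.62) = 2.40 × 10^-3
Ka = x²/(C₀ − x) ⇒ C₀ = x + x²/Ka
C₀ = 3.72 × 10^-2 + (3.72 × 10^-2)²/(2.40 × 10^-3) = 6.14 × 10^-1 M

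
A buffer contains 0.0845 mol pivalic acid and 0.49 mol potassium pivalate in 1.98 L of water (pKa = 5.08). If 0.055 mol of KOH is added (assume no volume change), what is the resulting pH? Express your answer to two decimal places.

After neutralization: n((CH3)3CCOOH) = 0.0295 mol, n((CH3)3CCOO-) = 0.545 mol.
pH = pKa + log(n_(CH3)3CCOO-/n_(CH3)3CCOOH) = 5.08 + log(0.545/0.0295) = 5.08 + (+1.267)

pH = 6.35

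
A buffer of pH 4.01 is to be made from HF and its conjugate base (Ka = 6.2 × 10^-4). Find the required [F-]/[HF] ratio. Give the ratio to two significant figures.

ratio = 6.3

pKa = -log(6.2 × 10^-4) = 3.208
pH = pKa + log(r) ⇒ log(r) = 4.01 − 3.208 = +0.802
r = [F-]/[HF] = 10^(+0.802) = 6.34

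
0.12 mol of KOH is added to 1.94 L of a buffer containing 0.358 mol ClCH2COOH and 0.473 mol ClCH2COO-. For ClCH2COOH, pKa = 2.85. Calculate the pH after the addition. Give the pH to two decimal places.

OH- converts ClCH2COOH to ClCH2COO-: ClCH2COOH → 0.238 mol, ClCH2COO- → 0.593 mol.
pH = pKa + log([A⁻]/[HA]) = 2.85 + log(0.593/0.238) = 2.85 +0.396

pH = 3.25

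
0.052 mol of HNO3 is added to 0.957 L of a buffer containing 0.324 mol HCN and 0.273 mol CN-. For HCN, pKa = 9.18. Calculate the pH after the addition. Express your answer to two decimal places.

Added H+ converts CN- to HCN: HCN → 0.376 mol, CN- → 0.221 mol.
pH = pKa + log([A⁻]/[HA]) = 9.18 + log(0.221/0.376) = 9.18 -0.231

pH = 8.95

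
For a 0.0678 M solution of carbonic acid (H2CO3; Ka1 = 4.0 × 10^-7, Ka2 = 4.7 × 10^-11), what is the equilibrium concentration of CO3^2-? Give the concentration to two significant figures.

4.7 × 10^-11 M

First ionization gives [H+] ≈ [HCO3-] = 1.65 × 10^-4 M.
Second step: Ka2 = [H+][CO3^2-]/[HCO3-] ≈ [CO3^2-] (since [H+] ≈ [HCO3-]).
So [CO3^2-] ≈ Ka2.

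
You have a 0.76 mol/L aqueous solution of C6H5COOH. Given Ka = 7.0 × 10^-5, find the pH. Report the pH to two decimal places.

pH = 2.14

C6H5COOH ⇌ C6H5COO- + H+
Ka = [H+]²/(0.76 − [H+]) = 7.0 × 10^-5
Since Ka ≪ C₀, [H+] ≈ √(Ka·C₀) = 7.29 × 10^-3 M.
([H+]/C₀ = 0.96% < 5%, so the approximation holds.)
pH = −log[H+] = −log(7.29 × 10^-3) = 2.14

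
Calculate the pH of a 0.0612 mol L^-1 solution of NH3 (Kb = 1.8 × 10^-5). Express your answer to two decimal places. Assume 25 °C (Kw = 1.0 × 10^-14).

NH3 + H2O ⇌ NH4+ + OH-
From the ICE table, Kb = [OH-]²/(0.0612 − [OH-]) = 1.8 × 10^-5.
Assume [OH-] ≪ 0.0612: [OH-] ≈ √(1.8 × 10^-5 × 0.0612) = 1.05 × 10^-3 M
pOH = −log(1.05 × 10^-3) = 2.98; pH = 14.00 − 2.98 = 11.02

pH = 11.02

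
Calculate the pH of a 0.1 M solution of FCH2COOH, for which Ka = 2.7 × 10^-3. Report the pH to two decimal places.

FCH2COOH ⇌ FCH2COO- + H+
Let x = [H+] at equilibrium. Ka = x²/(0.1 − x).
x is not negligible relative to C₀; solve x² + 0.0027·x − 0.00027 = 0.
x = [−0.0027 + √(0.0027² + 0.00108)]/2 = 1.51 × 10^-2 M
pH = −log(1.51 × 10^-2) = 1.82

pH = 1.82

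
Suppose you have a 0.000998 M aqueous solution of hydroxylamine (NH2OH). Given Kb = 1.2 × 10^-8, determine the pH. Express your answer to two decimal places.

NH2OH + H2O ⇌ NH3OH+ + OH-
Let x = [OH-] at equilibrium. Kb = x²/(0.000998 − x).
Neglecting x in the denominator: x = √(1.2 × 10^-8 × 0.000998) = 3.46 × 10^-6 M
pOH = 5.46, so pH = 14.00 − pOH = 8.54

pH = 8.54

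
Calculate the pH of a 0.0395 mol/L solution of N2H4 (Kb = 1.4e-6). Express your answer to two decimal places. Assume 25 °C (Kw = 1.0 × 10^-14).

pH = 10.37

N2H4 + H2O ⇌ N2H5+ + OH-
Let x = [OH-] at equilibrium. Kb = x²/(0.0395 − x).
Assume x ≪ 0.0395: x ≈ √(1.4 × 10^-6 × 0.0395) = 2.35 × 10^-4 M
(x/C₀ = 0.6% < 5%, so the approximation holds.)
pOH = −log(2.35 × 10^-4) = 3.63; pH = 14.00 − 3.63 = 10.37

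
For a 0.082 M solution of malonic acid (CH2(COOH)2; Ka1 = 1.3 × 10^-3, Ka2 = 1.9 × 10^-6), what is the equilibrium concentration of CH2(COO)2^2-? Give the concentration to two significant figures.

First ionization gives [H+] ≈ [CH2(COOH)COO-] = 9.70 × 10^-3 M.
Second step: Ka2 = [H+][CH2(COO)2^2-]/[CH2(COOH)COO-] ≈ [CH2(COO)2^2-] (since [H+] ≈ [CH2(COOH)COO-]).
So [CH2(COO)2^2-] ≈ Ka2.

1.9 × 10^-6 M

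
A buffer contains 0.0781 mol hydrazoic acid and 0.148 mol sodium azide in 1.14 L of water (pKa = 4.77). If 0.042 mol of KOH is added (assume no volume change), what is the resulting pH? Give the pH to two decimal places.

After neutralization: n(HN3) = 0.0361 mol, n(N3-) = 0.19 mol.
pH = pKa + log(n_N3-/n_HN3) = 4.77 + log(0.19/0.0361) = 4.77 + (+0.721)

pH = 5.49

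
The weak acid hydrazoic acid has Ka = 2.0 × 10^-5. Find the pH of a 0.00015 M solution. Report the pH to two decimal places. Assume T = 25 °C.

pH = 4.34

HN3 ⇌ N3- + H+
Let x = [H+] at equilibrium. Ka = x²/(0.00015 − x).
The 5% rule fails; solving x² + Ka·x − Ka·C₀ = 0 exactly:
x = [−2e-05 + √(2e-05² + 1.2e-08)]/2 = 4.57 × 10^-5 M
pH = −log(4.57 × 10^-5) = 4.34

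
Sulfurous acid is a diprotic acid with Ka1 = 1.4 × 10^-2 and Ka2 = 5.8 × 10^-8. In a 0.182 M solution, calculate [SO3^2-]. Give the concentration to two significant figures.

First ionization gives [H+] ≈ [HSO3-] = 4.40 × 10^-2 M.
Second step: Ka2 = [H+][SO3^2-]/[HSO3-] ≈ [SO3^2-] (since [H+] ≈ [HSO3-]).
So [SO3^2-] ≈ Ka2.

5.8 × 10^-8 M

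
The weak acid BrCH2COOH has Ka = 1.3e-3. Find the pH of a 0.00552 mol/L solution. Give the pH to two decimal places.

pH = 2.68

BrCH2COOH ⇌ BrCH2COO- + H+
From the ICE table, Ka = x²/(0.00552 − x) = 1.3 × 10^-3.
The 5% rule fails; solving x² + Ka·x − Ka·C₀ = 0 exactly:
x = [−0.0013 + √(0.0013² + 2.87e-05)]/2 = 2.11 × 10^-3 M
pH = −log(2.11 × 10^-3) = 2.68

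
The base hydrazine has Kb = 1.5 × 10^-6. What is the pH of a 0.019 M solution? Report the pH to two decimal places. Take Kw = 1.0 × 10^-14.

N2H4 + H2O ⇌ N2H5+ + OH-
From the ICE table, Kb = [OH-]²/(0.019 − [OH-]) = 1.5 × 10^-6.
Assume [OH-] ≪ 0.019: [OH-] ≈ √(1.5 × 10^-6 × 0.019) = 1.69 × 10^-4 M
pOH = −log(1.69 × 10^-4) = 3.77; pH = 14.00 − 3.77 = 10.23

pH = 10.23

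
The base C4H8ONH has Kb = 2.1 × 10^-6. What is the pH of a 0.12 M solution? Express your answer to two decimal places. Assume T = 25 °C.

pH = 10.70

C4H8ONH + H2O ⇌ C4H8ONH2+ + OH-
Kb = x²/(0.12 − x) = 2.1 × 10^-6
Assume x ≪ 0.12: x ≈ √(2.1 × 10^-6 × 0.12) = 5.02 × 10^-4 M
pOH = −log(5.02 × 10^-4) = 3.30; pH = 14.00 − 3.30 = 10.70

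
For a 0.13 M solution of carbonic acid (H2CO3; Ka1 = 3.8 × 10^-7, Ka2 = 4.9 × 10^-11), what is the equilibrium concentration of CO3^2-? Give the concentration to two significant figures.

4.9 × 10^-11 M

First ionization gives [H+] ≈ [HCO3-] = 2.22 × 10^-4 M.
Second step: Ka2 = [H+][CO3^2-]/[HCO3-] ≈ [CO3^2-] (since [H+] ≈ [HCO3-]).
So [CO3^2-] ≈ Ka2.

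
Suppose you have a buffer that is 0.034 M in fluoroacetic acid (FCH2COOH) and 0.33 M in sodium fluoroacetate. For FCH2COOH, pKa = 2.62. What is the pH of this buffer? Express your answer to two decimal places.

pH = 3.61

Henderson–Hasselbalch: pH = pKa + log([FCH2COO-]/[FCH2COOH]) = 2.62 + log(0.33/0.034)
pH = 2.62 + (+0.987) = 3.61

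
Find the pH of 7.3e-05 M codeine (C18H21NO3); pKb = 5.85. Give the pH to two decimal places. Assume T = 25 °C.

pH = 8.98

C18H21NO3 + H2O ⇌ C18H22NO3+ + OH-
Kb = 10^(−5.85) = 1.41 × 10^-6
Kb = [OH-]²/(7.3e-05 − [OH-]) = 1.41 × 10^-6
The 5% rule fails; solving [OH-]² + Kb·[OH-] − Kb·C₀ = 0 exactly:
[OH-] = (−Kb + √(Kb² + 4·Kb·C₀))/2 = 9.46 × 10^-6 M
pOH = −log(9.46 × 10^-6) = 5.02; pH = 14.00 − 5.02 = 8.98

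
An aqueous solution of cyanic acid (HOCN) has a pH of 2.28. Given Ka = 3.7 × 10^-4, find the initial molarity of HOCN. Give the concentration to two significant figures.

[H+] = 10^(-2.28) = 5.25 × 10^-3 M = x
Ka = x²/(C₀ − x) ⇒ C₀ = x + x²/Ka
C₀ = 5.25 × 10^-3 + (5.25 × 10^-3)²/(3.7 × 10^-4) = 7.97 × 10^-2 M

C₀ = 8.0 × 10^-2 M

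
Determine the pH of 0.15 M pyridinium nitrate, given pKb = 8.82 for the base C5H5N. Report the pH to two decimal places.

pH = 3.00

C5H5NH+ is the conjugate acid of the weak base C5H5N.
Kb = 10^(−8.82) = 1.51 × 10^-9
Ka = Kw/Kb = 1.0×10^-14 / 1.51 × 10^-9 = 6.62 × 10^-6
From the ICE table, Ka = x²/(0.15 − x) = 6.62 × 10^-6.
Assume x ≪ 0.15: x ≈ √(6.62 × 10^-6 × 0.15) = 9.96 × 10^-4 M
Check: 0.66% ionized — well under 5%, approximation valid.
pH = −log[H+] = −log(9.96 × 10^-4) = 3.00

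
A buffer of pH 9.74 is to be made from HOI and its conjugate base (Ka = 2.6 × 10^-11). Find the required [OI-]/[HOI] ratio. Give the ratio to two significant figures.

ratio = 0.14

pKa = -log(2.6 × 10^-11) = 10.585
pH = pKa + log(r) ⇒ log(r) = 9.74 − 10.585 = -0.845
r = [OI-]/[HOI] = 10^(-0.845) = 0.143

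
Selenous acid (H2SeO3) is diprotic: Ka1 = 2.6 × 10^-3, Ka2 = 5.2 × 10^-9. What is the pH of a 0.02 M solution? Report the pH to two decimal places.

pH = 2.22

Ka1 ≫ Ka2, so treat the first dissociation as the only significant source of H+.
Ka1 = x²/(0.02 − x) = 2.6 × 10^-3
Solving the quadratic: x = (−Ka1 + √(Ka1² + 4·Ka1·C₀))/2 = 6.03 × 10^-3 M
pH = −log(6.03 × 10^-3) = 2.22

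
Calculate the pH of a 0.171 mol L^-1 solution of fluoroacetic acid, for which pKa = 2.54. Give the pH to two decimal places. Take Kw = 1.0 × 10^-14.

pH = 1.68

FCH2COOH ⇌ FCH2COO- + H+
Ka = 10^(−2.54) = 2.88 × 10^-3
From the ICE table, Ka = x²/(0.171 − x) = 2.88 × 10^-3.
Here C₀/Ka ≈ 59.4, so the small-x approximation fails. Use the quadratic:
x = (−Ka + √(Ka² + 4·Ka·C₀))/2 = 2.08 × 10^-2 M
pH = −log[H+] = −log(2.08 × 10^-2) = 1.68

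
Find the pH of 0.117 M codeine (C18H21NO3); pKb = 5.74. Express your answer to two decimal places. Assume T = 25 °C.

pH = 10.66

C18H21NO3 + H2O ⇌ C18H22NO3+ + OH-
Kb = 10^(−5.74) = 1.82 × 10^-6
From the ICE table, Kb = [OH-]²/(0.117 − [OH-]) = 1.82 × 10^-6.
Neglecting [OH-] in the denominator: [OH-] = √(1.82 × 10^-6 × 0.117) = 4.61 × 10^-4 M
Check: 0.39% ionized — well under 5%, approximation valid.
pOH = −log(4.61 × 10^-4) = 3.34; pH = 14.00 − 3.34 = 10.66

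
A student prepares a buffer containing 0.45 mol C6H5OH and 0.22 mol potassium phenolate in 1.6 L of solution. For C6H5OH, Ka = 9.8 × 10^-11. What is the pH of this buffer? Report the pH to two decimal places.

pH = 9.70

pKa = −log(9.8 × 10^-11) = 10.009
pH = pKa + log([A⁻]/[HA]) = 10.009 + log(0.22/0.45)
pH = 10.009 + (-0.311) = 9.70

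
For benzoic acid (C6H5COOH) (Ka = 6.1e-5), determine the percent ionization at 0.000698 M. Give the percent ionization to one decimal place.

C6H5COOH ⇌ C6H5COO- + H+; let x = [H+] at equilibrium.
Solve x² + 6.1e-05x − 4.26e-08 = 0 → x = 1.78 × 10^-4 M
Fraction ionized = 1.78 × 10^-4 / 0.000698 = 0.2550 → 25.5%

25.5%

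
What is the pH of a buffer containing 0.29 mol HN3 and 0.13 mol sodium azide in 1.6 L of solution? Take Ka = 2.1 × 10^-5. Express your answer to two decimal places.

pKa = −log(2.1 × 10^-5) = 4.678
Using pH = pKa + log([base]/[acid]) with [base]/[acid] = 0.13/0.29:
pH = 4.678 + (-0.348) = 4.33

pH = 4.33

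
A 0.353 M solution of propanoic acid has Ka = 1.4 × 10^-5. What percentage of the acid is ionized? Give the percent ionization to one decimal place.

0.6%

CH3CH2COOH ⇌ CH3CH2COO- + H+; let x = [H+] at equilibrium.
x ≈ √(Ka·C₀) = √(1.4 × 10^-5 × 0.353) = 2.22 × 10^-3 M
% ionization = x/C₀ × 100% = 2.22 × 10^-3/0.353 × 100% = 0.6%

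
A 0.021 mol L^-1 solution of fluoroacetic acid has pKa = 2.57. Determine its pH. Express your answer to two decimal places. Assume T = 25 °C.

pH = 2.20

FCH2COOH ⇌ FCH2COO- + H+
Ka = 10^(−2.57) = 2.69 × 10^-3
From the ICE table, Ka = [H+]²/(0.021 − [H+]) = 2.69 × 10^-3.
The 5% rule fails; solving [H+]² + Ka·[H+] − Ka·C₀ = 0 exactly:
[H+] = [−0.00269 + √(0.00269² + 0.000226)]/2 = 6.29 × 10^-3 M
pH = −log(6.29 × 10^-3) = 2.20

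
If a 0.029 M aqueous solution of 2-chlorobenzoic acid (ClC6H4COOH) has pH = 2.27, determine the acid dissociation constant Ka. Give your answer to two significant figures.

[H+] = 10^(-2.27) = 5.37 × 10^-3 M
At equilibrium [HA] = 0.029 − 5.37 × 10^-3 = 2.36 × 10^-2 M
Ka = [H+][A-]/[HA] = (5.37 × 10^-3)² / 2.36 × 10^-2 = 1.2 × 10^-3

Ka = 1.2 × 10^-3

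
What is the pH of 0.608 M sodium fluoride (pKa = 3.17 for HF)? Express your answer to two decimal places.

F- is the conjugate base of the weak acid HF.
Ka = 10^(−3.17) = 6.76 × 10^-4
Kb = Kw/Ka = 1.0×10^-14 / 6.76 × 10^-4 = 1.48 × 10^-11
Kb = x²/(0.608 − x) = 1.48 × 10^-11
Since Kb ≪ C₀, x ≈ √(Kb·C₀) = 3.00 × 10^-6 M.
Check: 0.00049% ionized — well under 5%, approximation valid.
pOH = 5.52, so pH = 14.00 − pOH = 8.48

pH = 8.48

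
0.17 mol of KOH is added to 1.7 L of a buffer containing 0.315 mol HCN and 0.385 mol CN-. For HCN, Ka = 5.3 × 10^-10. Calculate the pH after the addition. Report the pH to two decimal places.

After neutralization: n(HCN) = 0.145 mol, n(CN-) = 0.555 mol.
pKa = −log(5.3 × 10^-10) = 9.276
pH = pKa + log([A⁻]/[HA]) = 9.276 + log(0.555/0.145) = 9.276 +0.583

pH = 9.86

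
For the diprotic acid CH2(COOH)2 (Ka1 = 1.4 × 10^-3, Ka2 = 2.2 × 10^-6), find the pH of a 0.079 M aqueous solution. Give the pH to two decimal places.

Since Ka1 ≫ Ka2, the first ionization dominates [H+].
Ka1 = x²/(0.079 − x) = 1.4 × 10^-3
Solving the quadratic: x = (−Ka1 + √(Ka1² + 4·Ka1·C₀))/2 = 9.84 × 10^-3 M
pH = −log(9.84 × 10^-3) = 2.01

pH = 2.01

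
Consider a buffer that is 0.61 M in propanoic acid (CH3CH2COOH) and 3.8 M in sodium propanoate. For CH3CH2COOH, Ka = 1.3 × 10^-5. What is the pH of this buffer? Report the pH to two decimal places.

pH = 5.68

pKa = −log(1.3 × 10^-5) = 4.886
pH = pKa + log([A⁻]/[HA]) = 4.886 + log(3.8/0.61)
pH = 4.886 + (+0.794) = 5.68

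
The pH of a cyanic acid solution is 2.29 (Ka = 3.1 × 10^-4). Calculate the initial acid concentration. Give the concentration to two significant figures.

[H+] = 10^(-2.29) = 5.13 × 10^-3 M = x
Ka = x²/(C₀ − x) ⇒ C₀ = x + x²/Ka
C₀ = 5.13 × 10^-3 + (5.13 × 10^-3)²/(3.1 × 10^-4) = 9.00 × 10^-2 M

C₀ = 9.0 × 10^-2 M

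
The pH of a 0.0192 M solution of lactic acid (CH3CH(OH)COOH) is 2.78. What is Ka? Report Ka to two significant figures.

Ka = 1.6 × 10^-4

[H+] = 10^(-2.78) = 1.66 × 10^-3 M
At equilibrium [HA] = 0.0192 − 1.66 × 10^-3 = 1.75 × 10^-2 M
Ka = [H+][A-]/[HA] = (1.66 × 10^-3)² / 1.75 × 10^-2 = 1.6 × 10^-4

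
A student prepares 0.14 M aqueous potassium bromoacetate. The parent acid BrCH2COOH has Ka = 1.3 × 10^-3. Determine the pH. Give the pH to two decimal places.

pH = 8.02

BrCH2COO- is the conjugate base of the weak acid BrCH2COOH.
Kb = Kw/Ka = 1.0×10^-14 / 1.3 × 10^-3 = 7.69 × 10^-12
Kb = x²/(0.14 − x) = 7.69 × 10^-12
Neglecting x in the denominator: x = √(7.69 × 10^-12 × 0.14) = 1.04 × 10^-6 M
Check: 0.00074% ionized — well under 5%, approximation valid.
pOH = −log(1.04 × 10^-6) = 5.98; pH = 14.00 − 5.98 = 8.02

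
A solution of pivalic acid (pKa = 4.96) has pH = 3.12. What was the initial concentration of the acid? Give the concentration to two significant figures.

C₀ = 5.3 × 10^-2 M

[H+] = 10^(-3.12) = 7.59 × 10^-4 M = x
Ka = 10^(−4.96) = 1.10 × 10^-5
Ka = x²/(C₀ − x) ⇒ C₀ = x + x²/Ka
C₀ = 7.59 × 10^-4 + (7.59 × 10^-4)²/(1.10 × 10^-5) = 5.31 × 10^-2 M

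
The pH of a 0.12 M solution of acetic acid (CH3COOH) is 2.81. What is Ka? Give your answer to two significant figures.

Ka = 2.0 × 10^-5

[H+] = 10^(-2.81) = 1.55 × 10^-3 M
At equilibrium [HA] = 0.12 − 1.55 × 10^-3 = 1.18 × 10^-1 M
Ka = [H+][A-]/[HA] = (1.55 × 10^-3)² / 1.18 × 10^-1 = 2.0 × 10^-5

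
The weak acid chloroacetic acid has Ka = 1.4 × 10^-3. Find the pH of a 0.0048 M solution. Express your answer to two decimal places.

ClCH2COOH ⇌ ClCH2COO- + H+
From the ICE table, Ka = [H+]²/(0.0048 − [H+]) = 1.4 × 10^-3.
[H+] is not negligible relative to C₀; solve [H+]² + 0.0014·[H+] − 6.72e-06 = 0.
[H+] = (−Ka + √(Ka² + 4·Ka·C₀))/2 = 1.99 × 10^-3 M
pH = −log[H+] = −log(1.99 × 10^-3) = 2.70

pH = 2.70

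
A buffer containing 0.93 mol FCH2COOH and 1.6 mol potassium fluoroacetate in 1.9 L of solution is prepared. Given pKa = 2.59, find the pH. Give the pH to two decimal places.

Henderson–Hasselbalch: pH = pKa + log([FCH2COO-]/[FCH2COOH]) = 2.59 + log(1.6/0.93)
pH = 2.59 + (+0.236) = 2.83

pH = 2.83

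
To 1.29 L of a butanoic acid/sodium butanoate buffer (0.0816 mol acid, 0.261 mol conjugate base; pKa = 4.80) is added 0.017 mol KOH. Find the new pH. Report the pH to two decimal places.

pH = 5.43

OH- converts CH3(CH2)2COOH to CH3(CH2)2COO-: CH3(CH2)2COOH → 0.0646 mol, CH3(CH2)2COO- → 0.278 mol.
pH = pKa + log([A⁻]/[HA]) = 4.80 + log(0.278/0.0646) = 4.80 +0.634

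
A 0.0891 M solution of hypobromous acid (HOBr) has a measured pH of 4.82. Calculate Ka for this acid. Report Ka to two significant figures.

[H+] = 10^(-4.82) = 1.51 × 10^-5 M
At equilibrium [HA] = 0.0891 − 1.51 × 10^-5 = 8.91 × 10^-2 M
Ka = [H+][A-]/[HA] = (1.51 × 10^-5)² / 8.91 × 10^-2 = 2.6 × 10^-9

Ka = 2.6 × 10^-9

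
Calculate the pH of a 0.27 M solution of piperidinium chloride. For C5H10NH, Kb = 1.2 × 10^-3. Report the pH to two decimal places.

pH = 5.82

C5H10NH2+ is the conjugate acid of the weak base C5H10NH.
Ka = Kw/Kb = 1.0×10^-14 / 1.2 × 10^-3 = 8.33 × 10^-12
Ka = [H+]²/(0.27 − [H+]) = 8.33 × 10^-12
Neglecting [H+] in the denominator: [H+] = √(8.33 × 10^-12 × 0.27) = 1.50 × 10^-6 M
Check: 0.00056% ionized — well under 5%, approximation valid.
pH = −log[H+] = −log(1.50 × 10^-6) = 5.82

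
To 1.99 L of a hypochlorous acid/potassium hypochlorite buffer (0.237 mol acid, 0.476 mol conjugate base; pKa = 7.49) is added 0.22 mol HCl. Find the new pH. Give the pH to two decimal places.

After neutralization: n(HOCl) = 0.457 mol, n(OCl-) = 0.256 mol.
pH = pKa + log(n_OCl-/n_HOCl) = 7.49 + log(0.256/0.457) = 7.49 + (-0.252)

pH = 7.24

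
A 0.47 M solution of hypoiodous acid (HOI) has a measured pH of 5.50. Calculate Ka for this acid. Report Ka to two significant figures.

[H+] = 10^(-5.50) = 3.16 × 10^-6 M
At equilibrium [HA] = 0.47 − 3.16 × 10^-6 = 4.70 × 10^-1 M
Ka = [H+][A-]/[HA] = (3.16 × 10^-6)² / 4.70 × 10^-1 = 2.1 × 10^-11

Ka = 2.1 × 10^-11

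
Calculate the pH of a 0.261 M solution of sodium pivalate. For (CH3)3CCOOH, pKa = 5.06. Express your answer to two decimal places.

(CH3)3CCOO- is the conjugate base of the weak acid (CH3)3CCOOH.
Ka = 10^(−5.06) = 8.71 × 10^-6
Kb = Kw/Ka = 1.0×10^-14 / 8.71 × 10^-6 = 1.15 × 10^-9
Kb = [OH-]²/(0.261 − [OH-]) = 1.15 × 10^-9
Since Kb ≪ C₀, [OH-] ≈ √(Kb·C₀) = 1.73 × 10^-5 M.
pOH = −log(1.73 × 10^-5) = 4.76; pH = 14.00 − 4.76 = 9.24

pH = 9.24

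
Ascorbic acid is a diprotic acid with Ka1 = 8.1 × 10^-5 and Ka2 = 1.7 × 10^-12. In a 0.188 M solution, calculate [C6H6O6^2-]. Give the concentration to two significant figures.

First ionization gives [H+] ≈ [HC6H6O6-] = 3.90 × 10^-3 M.
Second step: Ka2 = [H+][C6H6O6^2-]/[HC6H6O6-] ≈ [C6H6O6^2-] (since [H+] ≈ [HC6H6O6-]).
So [C6H6O6^2-] ≈ Ka2.

1.7 × 10^-12 M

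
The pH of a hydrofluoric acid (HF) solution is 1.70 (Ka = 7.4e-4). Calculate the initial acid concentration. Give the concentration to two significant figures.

[H+] = 10^(-1.70) = 2.00 × 10^-2 M = x
Ka = x²/(C₀ − x) ⇒ C₀ = x + x²/Ka
C₀ = 2.00 × 10^-2 + (2.00 × 10^-2)²/(7.4 × 10^-4) = 5.61 × 10^-1 M

C₀ = 5.6 × 10^-1 M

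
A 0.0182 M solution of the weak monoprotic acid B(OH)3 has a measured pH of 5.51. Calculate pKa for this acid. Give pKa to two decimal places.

[H+] = 10^(-5.51) = 3.09 × 10^-6 M
At equilibrium [HA] = 0.0182 − 3.09 × 10^-6 = 1.82 × 10^-2 M
Ka = [H+][A-]/[HA] = (3.09 × 10^-6)² / 1.82 × 10^-2 = 5.25 × 10^-10
pKa = -log(5.25 × 10^-10) = 9.28

pKa = 9.28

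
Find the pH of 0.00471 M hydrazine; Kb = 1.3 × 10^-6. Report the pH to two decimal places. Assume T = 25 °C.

pH = 9.89

N2H4 + H2O ⇌ N2H5+ + OH-
Kb = [OH-]²/(0.00471 − [OH-]) = 1.3 × 10^-6
Assume [OH-] ≪ 0.00471: [OH-] ≈ √(1.3 × 10^-6 × 0.00471) = 7.82 × 10^-5 M
pOH = −log(7.82 × 10^-5) = 4.11; pH = 14.00 − 4.11 = 9.89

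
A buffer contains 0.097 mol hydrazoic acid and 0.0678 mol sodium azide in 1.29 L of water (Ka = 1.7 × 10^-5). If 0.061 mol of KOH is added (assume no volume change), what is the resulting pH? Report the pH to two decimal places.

OH- converts HN3 to N3-: HN3 → 0.036 mol, N3- → 0.129 mol.
pKa = −log(1.7 × 10^-5) = 4.770
pH = pKa + log([A⁻]/[HA]) = 4.770 + log(0.129/0.036) = 4.770 +0.554

pH = 5.32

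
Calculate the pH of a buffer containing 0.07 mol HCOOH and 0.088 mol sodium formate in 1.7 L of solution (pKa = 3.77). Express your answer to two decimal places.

pH = pKa + log([A⁻]/[HA]) = 3.77 + log(0.088/0.07)
pH = 3.77 + (+0.099) = 3.87

pH = 3.87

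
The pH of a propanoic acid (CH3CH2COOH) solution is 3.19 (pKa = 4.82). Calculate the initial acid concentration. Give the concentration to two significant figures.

[H+] = 10^(-3.19) = 6.46 × 10^-4 M = x
Ka = 10^(−4.82) = 1.51 × 10^-5
Ka = x²/(C₀ − x) ⇒ C₀ = x + x²/Ka
C₀ = 6.46 × 10^-4 + (6.46 × 10^-4)²/(1.51 × 10^-5) = 2.83 × 10^-2 M

C₀ = 2.8 × 10^-2 M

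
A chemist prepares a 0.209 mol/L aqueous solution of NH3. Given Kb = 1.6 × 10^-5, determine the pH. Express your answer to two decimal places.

NH3 + H2O ⇌ NH4+ + OH-
Kb = x²/(0.209 − x) = 1.6 × 10^-5
Neglecting x in the denominator: x = √(1.6 × 10^-5 × 0.209) = 1.83 × 10^-3 M
(x/C₀ = 0.87% < 5%, so the approximation holds.)
pOH = 2.74, so pH = 14.00 − pOH = 11.26

pH = 11.26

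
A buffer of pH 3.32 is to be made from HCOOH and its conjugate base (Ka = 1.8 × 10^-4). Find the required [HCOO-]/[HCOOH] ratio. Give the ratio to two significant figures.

pKa = -log(1.8 × 10^-4) = 3.745
pH = pKa + log(r) ⇒ log(r) = 3.32 − 3.745 = -0.425
r = [HCOO-]/[HCOOH] = 10^(-0.425) = 0.376

ratio = 0.38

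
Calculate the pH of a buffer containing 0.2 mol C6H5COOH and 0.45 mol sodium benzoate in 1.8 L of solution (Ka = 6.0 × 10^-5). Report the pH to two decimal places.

pH = 4.57

pKa = −log(6.0 × 10^-5) = 4.222
Henderson–Hasselbalch: pH = pKa + log([C6H5COO-]/[C6H5COOH]) = 4.222 + log(0.45/0.2)
pH = 4.222 + (+0.352) = 4.57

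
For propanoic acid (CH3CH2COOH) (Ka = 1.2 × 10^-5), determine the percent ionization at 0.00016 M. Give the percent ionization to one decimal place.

CH3CH2COOH ⇌ CH3CH2COO- + H+; let x = [H+] at equilibrium.
Ka = x²/(C₀ − x); solving the quadratic gives x = 3.82 × 10^-5 M.
Fraction ionized = 3.82 × 10^-5 / 0.00016 = 0.2387 → 23.9%

23.9%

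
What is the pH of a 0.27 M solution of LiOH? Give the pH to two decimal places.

LiOH is a strong base; [OH-] = 0.27 M.
pOH = -log(0.27) = 0.57
pH = 14.00 - 0.57 = 13.43

pH = 13.43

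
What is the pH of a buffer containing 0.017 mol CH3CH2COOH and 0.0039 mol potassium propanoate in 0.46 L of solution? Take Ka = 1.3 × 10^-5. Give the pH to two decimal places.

pH = 4.25

pKa = −log(1.3 × 10^-5) = 4.886
Using pH = pKa + log([base]/[acid]) with [base]/[acid] = 0.0039/0.017:
pH = 4.886 + (-0.639) = 4.25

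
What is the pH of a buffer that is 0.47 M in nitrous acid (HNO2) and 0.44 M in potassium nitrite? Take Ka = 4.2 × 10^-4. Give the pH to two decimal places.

pKa = −log(4.2 × 10^-4) = 3.377
pH = pKa + log([A⁻]/[HA]) = 3.377 + log(0.44/0.47)
pH = 3.377 + (-0.029) = 3.35

pH = 3.35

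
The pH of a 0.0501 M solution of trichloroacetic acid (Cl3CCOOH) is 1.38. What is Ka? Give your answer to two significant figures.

Ka = 2.1 × 10^-1

[H+] = 10^(-1.38) = 4.17 × 10^-2 M
At equilibrium [HA] = 0.0501 − 4.17 × 10^-2 = 8.40 × 10^-3 M
Ka = [H+][A-]/[HA] = (4.17 × 10^-2)² / 8.40 × 10^-3 = 2.1 × 10^-1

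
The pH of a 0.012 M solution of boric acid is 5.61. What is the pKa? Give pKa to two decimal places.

pKa = 9.30

[H+] = 10^(-5.61) = 2.45 × 10^-6 M
At equilibrium [HA] = 0.012 − 2.45 × 10^-6 = 1.20 × 10^-2 M
Ka = [H+][A-]/[HA] = (2.45 × 10^-6)² / 1.20 × 10^-2 = 5.00 × 10^-10
pKa = -log(5.00 × 10^-10) = 9.30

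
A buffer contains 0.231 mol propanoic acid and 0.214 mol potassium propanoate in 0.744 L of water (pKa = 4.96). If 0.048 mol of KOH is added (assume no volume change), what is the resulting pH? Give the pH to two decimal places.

OH- converts CH3CH2COOH to CH3CH2COO-: CH3CH2COOH → 0.183 mol, CH3CH2COO- → 0.262 mol.
pH = pKa + log([A⁻]/[HA]) = 4.96 + log(0.262/0.183) = 4.96 +0.156

pH = 5.12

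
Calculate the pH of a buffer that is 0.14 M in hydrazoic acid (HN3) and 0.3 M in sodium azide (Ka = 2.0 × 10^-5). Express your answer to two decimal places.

pH = 5.03

pKa = −log(2.0 × 10^-5) = 4.699
pH = pKa + log([A⁻]/[HA]) = 4.699 + log(0.3/0.14)
pH = 4.699 + (+0.331) = 5.03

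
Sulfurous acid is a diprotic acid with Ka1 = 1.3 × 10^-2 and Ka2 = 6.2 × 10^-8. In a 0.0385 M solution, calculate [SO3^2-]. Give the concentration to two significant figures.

6.2 × 10^-8 M

First ionization gives [H+] ≈ [HSO3-] = 1.68 × 10^-2 M.
Second step: Ka2 = [H+][SO3^2-]/[HSO3-] ≈ [SO3^2-] (since [H+] ≈ [HSO3-]).
So [SO3^2-] ≈ Ka2.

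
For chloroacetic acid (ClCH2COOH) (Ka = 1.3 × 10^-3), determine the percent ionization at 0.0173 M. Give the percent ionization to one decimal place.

23.9%

ClCH2COOH ⇌ ClCH2COO- + H+; let x = [H+] at equilibrium.
Solve x² + 0.0013x − 2.25e-05 = 0 → x = 4.14 × 10^-3 M
% ionization = x/C₀ × 100% = 4.14 × 10^-3/0.0173 × 100% = 23.9%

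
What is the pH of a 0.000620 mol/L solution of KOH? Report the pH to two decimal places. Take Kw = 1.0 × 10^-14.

pH = 10.79

KOH is a strong base; [OH-] = 0.00062 M.
pOH = -log(0.00062) = 3.21
pH = 14.00 - 3.21 = 10.79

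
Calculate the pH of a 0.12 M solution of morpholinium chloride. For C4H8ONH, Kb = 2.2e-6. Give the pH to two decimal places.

C4H8ONH2+ is the conjugate acid of the weak base C4H8ONH.
Ka = Kw/Kb = 1.0×10^-14 / 2.2 × 10^-6 = 4.55 × 10^-9
Ka = x²/(0.12 − x) = 4.55 × 10^-9
Since Ka ≪ C₀, x ≈ √(Ka·C₀) = 2.34 × 10^-5 M.
pH = −log[H+] = −log(2.34 × 10^-5) = 4.63

pH = 4.63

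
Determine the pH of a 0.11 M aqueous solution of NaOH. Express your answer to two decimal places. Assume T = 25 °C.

pH = 13.04

NaOH is a strong base; [OH-] = 0.11 M.
pOH = -log(0.11) = 0.96
pH = 14.00 - 0.96 = 13.04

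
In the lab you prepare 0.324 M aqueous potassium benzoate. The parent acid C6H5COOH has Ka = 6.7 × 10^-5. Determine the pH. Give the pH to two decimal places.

pH = 8.84

C6H5COO- is the conjugate base of the weak acid C6H5COOH.
Kb = Kw/Ka = 1.0×10^-14 / 6.7 × 10^-5 = 1.49 × 10^-10
Kb = [OH-]²/(0.324 − [OH-]) = 1.49 × 10^-10
Since Kb ≪ C₀, [OH-] ≈ √(Kb·C₀) = 6.95 × 10^-6 M.
([OH-]/C₀ = 0.0021% < 5%, so the approximation holds.)
pOH = −log(6.95 × 10^-6) = 5.16; pH = 14.00 − 5.16 = 8.84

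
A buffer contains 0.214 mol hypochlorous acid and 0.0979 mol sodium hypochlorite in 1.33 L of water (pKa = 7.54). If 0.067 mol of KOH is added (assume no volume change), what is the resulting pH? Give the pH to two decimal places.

pH = 7.59

OH- converts HOCl to OCl-: HOCl → 0.147 mol, OCl- → 0.165 mol.
pH = pKa + log(n_OCl-/n_HOCl) = 7.54 + log(0.165/0.147) = 7.54 + (+0.050)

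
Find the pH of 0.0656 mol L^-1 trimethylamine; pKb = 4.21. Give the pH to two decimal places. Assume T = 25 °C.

pH = 11.30

(CH3)3N + H2O ⇌ (CH3)3NH+ + OH-
Kb = 10^(−4.21) = 6.17 × 10^-5
From the ICE table, Kb = [OH-]²/(0.0656 − [OH-]) = 6.17 × 10^-5.
Neglecting [OH-] in the denominator: [OH-] = √(6.17 × 10^-5 × 0.0656) = 2.01 × 10^-3 M
Check: 3.1% ionized — well under 5%, approximation valid.
pOH = 2.70, so pH = 14.00 − pOH = 11.30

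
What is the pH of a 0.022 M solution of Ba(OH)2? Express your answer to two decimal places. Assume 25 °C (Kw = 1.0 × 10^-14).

pH = 12.64

Ba(OH)2 is a strong base (each formula unit releases 2 OH-); [OH-] = 0.044 M.
pOH = -log(0.044) = 1.36
pH = 14.00 - 1.36 = 12.64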